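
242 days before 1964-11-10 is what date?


Start: 1964-11-10, subtract 242 days
Back 10 days from November 10 reaches October 31, 1964 -> 232 left
October 1964 has 31 days -> back to September 30, 1964 -> 201 left
September 1964 has 30 days -> back to August 31, 1964 -> 171 left
August 1964 has 31 days -> back to July 31, 1964 -> 140 left
July 1964 has 31 days -> back to June 30, 1964 -> 109 left
June 1964 has 30 days -> back to May 31, 1964 -> 79 left
May 1964 has 31 days -> back to April 30, 1964 -> 48 left
April 1964 has 30 days -> back to March 31, 1964 -> 18 left
March 1964: 31 - 18 = 13 -> lands on March 13

Result: 1964-03-13


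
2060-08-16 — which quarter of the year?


Month: August (month 8)
Q1: Jan-Mar, Q2: Apr-Jun, Q3: Jul-Sep, Q4: Oct-Dec

Q3


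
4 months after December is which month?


December is month 12
12 + 4 = 16; wrap: 16 - 12 = 4

April


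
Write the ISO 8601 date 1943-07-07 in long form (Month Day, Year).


ISO 1943-07-07 parses as year=1943, month=07, day=07
Month 7 -> July

July 7, 1943


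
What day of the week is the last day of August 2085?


August 2085 has 31 days
Anchor: Jan 1, 2085. With p = 2085 - 1 = 2084: (p + p//4 - p//100 + p//400) mod 7 = (2084 + 521 - 20 + 5) mod 7 = 2590 mod 7 = 0 -> Monday (Mon=0 ... Sun=6)
Days before August (Jan-Jul): 212; August 1 index = (0 + 212) mod 7 = 2 -> Wednesday
Last day offset: 31 - 1 = 30 days
Weekday index = (2 + 30) mod 7 = 4

Friday, August 31


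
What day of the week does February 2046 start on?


Target: February 1, 2046
Anchor: Jan 1, 2046. With p = 2046 - 1 = 2045: (p + p//4 - p//100 + p//400) mod 7 = (2045 + 511 - 20 + 5) mod 7 = 2541 mod 7 = 0 -> Monday (Mon=0 ... Sun=6)
Days before February (Jan): 31 days
Weekday index = (0 + 31) mod 7 = 3

Thursday


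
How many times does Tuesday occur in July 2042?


July 2042 has 31 days
Anchor: Jan 1, 2042. With p = 2042 - 1 = 2041: (p + p//4 - p//100 + p//400) mod 7 = (2041 + 510 - 20 + 5) mod 7 = 2536 mod 7 = 2 -> Wednesday (Mon=0 ... Sun=6)
Days before July (Jan-Jun): 181; July 1 index = (2 + 181) mod 7 = 1 -> Tuesday
First Tuesday is July 1
Tuesdays: 1, 8, 15, 22, 29

5 Tuesdays


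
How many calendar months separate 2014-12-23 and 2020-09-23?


From December 2014 to September 2020
6 years * 12 = 72 months, minus 3 months = 69

69 months


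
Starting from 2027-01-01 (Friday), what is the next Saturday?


Current: Friday
Target: Saturday
Days ahead: 1

Next Saturday: 2027-01-02


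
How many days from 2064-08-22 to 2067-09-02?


From 2064-08-22 to 2067-09-02
2064-08-22: days before August = 31 + 29 + 31 + 30 + 31 + 30 + 31 = 213 (2064 is a leap year); day of year = 213 + 22 = 235
2067-09-02: days before September = 31 + 28 + 31 + 30 + 31 + 30 + 31 + 31 = 243 (2067 is not a leap year); day of year = 243 + 2 = 245
Rest of 2064: 366 - 235 = 131
Full years 2065 (365), 2066 (365): 730
Total = 131 + 730 + 245 = 1106

1106 days


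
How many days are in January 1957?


January 1957

31 days


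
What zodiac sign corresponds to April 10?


Date: April 10
Conventional tropical zodiac dates: Aries from March 21 onward; Taurus starts April 20
April 10 falls within the Aries range

Aries


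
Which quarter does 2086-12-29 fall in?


Month: December (month 12)
Q1: Jan-Mar, Q2: Apr-Jun, Q3: Jul-Sep, Q4: Oct-Dec

Q4


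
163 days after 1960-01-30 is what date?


Start: 1960-01-30, add 163 days
January 1960 has 31 days: 31 - 30 = 1 day to January 31 -> 162 left
February 1960 has 29 days -> 133 left
March 1960 has 31 days -> 102 left
April 1960 has 30 days -> 72 left
May 1960 has 31 days -> 41 left
June 1960 has 30 days -> 11 left
July 1960: 11 <= 31 -> lands on July 11

Result: 1960-07-11


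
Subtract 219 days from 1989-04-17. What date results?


Start: 1989-04-17, subtract 219 days
Back 17 days from April 17 reaches March 31, 1989 -> 202 left
March 1989 has 31 days -> back to February 28, 1989 -> 171 left
February 1989 has 28 days -> back to January 31, 1989 -> 143 left
January 1989 has 31 days -> back to December 31, 1988 -> 112 left
December 1988 has 31 days -> back to November 30, 1988 -> 81 left
November 1988 has 30 days -> back to October 31, 1988 -> 51 left
October 1988 has 31 days -> back to September 30, 1988 -> 20 left
September 1988: 30 - 20 = 10 -> lands on September 10

Result: 1988-09-10


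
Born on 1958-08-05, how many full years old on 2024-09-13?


Birth: 1958-08-05
Reference: 2024-09-13
Year difference: 2024 - 1958 = 66

66 years old


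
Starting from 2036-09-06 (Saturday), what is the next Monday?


Current: Saturday
Target: Monday
Days ahead: 2

Next Monday: 2036-09-08


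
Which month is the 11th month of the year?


Month 11 of 12

November


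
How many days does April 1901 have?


April 1901

30 days


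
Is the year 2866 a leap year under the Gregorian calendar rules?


Gregorian leap year rule: divisible by 4, but not by 100, unless also by 400.
2866 is not divisible by 4 -> not a leap year

No


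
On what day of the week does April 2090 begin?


Target: April 1, 2090
Anchor: Jan 1, 2090. With p = 2090 - 1 = 2089: (p + p//4 - p//100 + p//400) mod 7 = (2089 + 522 - 20 + 5) mod 7 = 2596 mod 7 = 6 -> Sunday (Mon=0 ... Sun=6)
Days before April (Jan-Mar): 90 days
Weekday index = (6 + 90) mod 7 = 5

Saturday


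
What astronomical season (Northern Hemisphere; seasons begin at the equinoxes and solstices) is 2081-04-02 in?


Date: April 2
Astronomical Spring (approx.; exact equinox/solstice day varies by year): March 20 to June 20
April 2 falls within the Spring window

Spring


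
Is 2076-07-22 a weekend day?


Anchor: Jan 1, 2076. With p = 2076 - 1 = 2075: (p + p//4 - p//100 + p//400) mod 7 = (2075 + 518 - 20 + 5) mod 7 = 2578 mod 7 = 2 -> Wednesday (Mon=0 ... Sun=6)
Day of year: 204; offset = 203
Weekday index = (2 + 203) mod 7 = 2 -> Wednesday
Weekend days: Saturday, Sunday

No


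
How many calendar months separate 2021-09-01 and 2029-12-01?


From September 2021 to December 2029
8 years * 12 = 96 months, plus 3 months = 99

99 months


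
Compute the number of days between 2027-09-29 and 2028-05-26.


From 2027-09-29 to 2028-05-26
2027-09-29: days before September = 31 + 28 + 31 + 30 + 31 + 30 + 31 + 31 = 243 (2027 is not a leap year); day of year = 243 + 29 = 272
2028-05-26: days before May = 31 + 29 + 31 + 30 = 121 (2028 is a leap year); day of year = 121 + 26 = 147
Rest of 2027: 365 - 272 = 93
Total = 93 + 147 = 240

240 days


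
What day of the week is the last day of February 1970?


February 1970 has 28 days
Anchor: Jan 1, 1970. With p = 1970 - 1 = 1969: (p + p//4 - p//100 + p//400) mod 7 = (1969 + 492 - 19 + 4) mod 7 = 2446 mod 7 = 3 -> Thursday (Mon=0 ... Sun=6)
Days before February (Jan): 31; February 1 index = (3 + 31) mod 7 = 6 -> Sunday
Last day offset: 28 - 1 = 27 days
Weekday index = (6 + 27) mod 7 = 5

Saturday, February 28


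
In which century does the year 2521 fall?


Century = (year - 1) // 100 + 1
= (2521 - 1) // 100 + 1
= 2520 // 100 + 1
= 25 + 1

26th century


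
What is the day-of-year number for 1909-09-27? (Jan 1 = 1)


Date: September 27, 1909
Days in months 1 through 8: 243
Plus 27 days in September

Day of year: 270


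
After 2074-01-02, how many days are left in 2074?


Day of year: 2 of 365
Remaining = 365 - 2

363 days


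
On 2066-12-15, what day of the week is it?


Date: December 15, 2066
Anchor: Jan 1, 2066. With p = 2066 - 1 = 2065: (p + p//4 - p//100 + p//400) mod 7 = (2065 + 516 - 20 + 5) mod 7 = 2566 mod 7 = 4 -> Friday (Mon=0 ... Sun=6)
Days before December (Jan-Nov): 334; offset = 334 + 15 - 1 = 348
Weekday index = (4 + 348) mod 7 = 2

Day of the week: Wednesday


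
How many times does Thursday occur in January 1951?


January 1951 has 31 days
Anchor: Jan 1, 1951. With p = 1951 - 1 = 1950: (p + p//4 - p//100 + p//400) mod 7 = (1950 + 487 - 19 + 4) mod 7 = 2422 mod 7 = 0 -> Monday (Mon=0 ... Sun=6)
January 1 is the anchor itself -> Monday
First Thursday is January 4
Thursdays: 4, 11, 18, 25

4 Thursdays


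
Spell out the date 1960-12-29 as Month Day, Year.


ISO 1960-12-29 parses as year=1960, month=12, day=29
Month 12 -> December

December 29, 1960


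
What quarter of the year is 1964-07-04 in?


Month: July (month 7)
Q1: Jan-Mar, Q2: Apr-Jun, Q3: Jul-Sep, Q4: Oct-Dec

Q3


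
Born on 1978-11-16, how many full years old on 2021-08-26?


Birth: 1978-11-16
Reference: 2021-08-26
Year difference: 2021 - 1978 = 43
Birthday not yet reached in 2021, subtract 1

42 years old


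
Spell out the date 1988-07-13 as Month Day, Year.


ISO 1988-07-13 parses as year=1988, month=07, day=13
Month 7 -> July

July 13, 1988


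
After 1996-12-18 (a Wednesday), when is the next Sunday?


Current: Wednesday
Target: Sunday
Days ahead: 4

Next Sunday: 1996-12-22


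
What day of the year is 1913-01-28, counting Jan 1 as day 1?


Date: January 28, 1913
No months before January
Plus 28 days in January

Day of year: 28


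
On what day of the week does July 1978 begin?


Target: July 1, 1978
Anchor: Jan 1, 1978. With p = 1978 - 1 = 1977: (p + p//4 - p//100 + p//400) mod 7 = (1977 + 494 - 19 + 4) mod 7 = 2456 mod 7 = 6 -> Sunday (Mon=0 ... Sun=6)
Days before July (Jan-Jun): 181 days
Weekday index = (6 + 181) mod 7 = 5

Saturday


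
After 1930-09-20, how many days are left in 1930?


Day of year: 263 of 365
Remaining = 365 - 263

102 days


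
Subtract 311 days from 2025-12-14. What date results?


Start: 2025-12-14, subtract 311 days
Back 14 days from December 14 reaches November 30, 2025 -> 297 left
November 2025 has 30 days -> back to October 31, 2025 -> 267 left
October 2025 has 31 days -> back to September 30, 2025 -> 236 left
September 2025 has 30 days -> back to August 31, 2025 -> 206 left
August 2025 has 31 days -> back to July 31, 2025 -> 175 left
July 2025 has 31 days -> back to June 30, 2025 -> 144 left
June 2025 has 30 days -> back to May 31, 2025 -> 114 left
May 2025 has 31 days -> back to April 30, 2025 -> 83 left
April 2025 has 30 days -> back to March 31, 2025 -> 53 left
March 2025 has 31 days -> back to February 28, 2025 -> 22 left
February 2025: 28 - 22 = 6 -> lands on February 6

Result: 2025-02-06


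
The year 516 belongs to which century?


Century = (year - 1) // 100 + 1
= (516 - 1) // 100 + 1
= 515 // 100 + 1
= 5 + 1

6th century


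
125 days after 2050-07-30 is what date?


Start: 2050-07-30, add 125 days
July 2050 has 31 days: 31 - 30 = 1 day to July 31 -> 124 left
August 2050 has 31 days -> 93 left
September 2050 has 30 days -> 63 left
October 2050 has 31 days -> 32 left
November 2050 has 30 days -> 2 left
December 2050: 2 <= 31 -> lands on December 2

Result: 2050-12-02


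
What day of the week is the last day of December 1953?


December 1953 has 31 days
Anchor: Jan 1, 1953. With p = 1953 - 1 = 1952: (p + p//4 - p//100 + p//400) mod 7 = (1952 + 488 - 19 + 4) mod 7 = 2425 mod 7 = 3 -> Thursday (Mon=0 ... Sun=6)
Days before December (Jan-Nov): 334; December 1 index = (3 + 334) mod 7 = 1 -> Tuesday
Last day offset: 31 - 1 = 30 days
Weekday index = (1 + 30) mod 7 = 3

Thursday, December 31


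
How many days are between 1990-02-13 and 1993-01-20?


From 1990-02-13 to 1993-01-20
1990-02-13: days before February = 31; day of year = 31 + 13 = 44
1993-01-20: day of year = 20
Rest of 1990: 365 - 44 = 321
Full years 1991 (365), 1992 (366): 731
Total = 321 + 731 + 20 = 1072

1072 days


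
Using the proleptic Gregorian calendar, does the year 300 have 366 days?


Gregorian leap year rule: divisible by 4, but not by 100, unless also by 400.
300 is divisible by 100 but not 400 -> not a leap year

No


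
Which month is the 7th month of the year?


Month 7 of 12

July


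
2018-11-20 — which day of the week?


Date: November 20, 2018
Anchor: Jan 1, 2018. With p = 2018 - 1 = 2017: (p + p//4 - p//100 + p//400) mod 7 = (2017 + 504 - 20 + 5) mod 7 = 2506 mod 7 = 0 -> Monday (Mon=0 ... Sun=6)
Days before November (Jan-Oct): 304; offset = 304 + 20 - 1 = 323
Weekday index = (0 + 323) mod 7 = 1

Day of the week: Tuesday


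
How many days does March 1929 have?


March 1929

31 days


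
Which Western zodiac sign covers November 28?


Date: November 28
Conventional tropical zodiac dates: Sagittarius from November 22 onward; Capricorn starts December 22
November 28 falls within the Sagittarius range

Sagittarius


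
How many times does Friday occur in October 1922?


October 1922 has 31 days
Anchor: Jan 1, 1922. With p = 1922 - 1 = 1921: (p + p//4 - p//100 + p//400) mod 7 = (1921 + 480 - 19 + 4) mod 7 = 2386 mod 7 = 6 -> Sunday (Mon=0 ... Sun=6)
Days before October (Jan-Sep): 273; October 1 index = (6 + 273) mod 7 = 6 -> Sunday
First Friday is October 6
Fridays: 6, 13, 20, 27

4 Fridays


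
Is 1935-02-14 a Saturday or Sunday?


Anchor: Jan 1, 1935. With p = 1935 - 1 = 1934: (p + p//4 - p//100 + p//400) mod 7 = (1934 + 483 - 19 + 4) mod 7 = 2402 mod 7 = 1 -> Tuesday (Mon=0 ... Sun=6)
Day of year: 45; offset = 44
Weekday index = (1 + 44) mod 7 = 3 -> Thursday
Weekend days: Saturday, Sunday

No


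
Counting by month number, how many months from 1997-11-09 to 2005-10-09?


From November 1997 to October 2005
8 years * 12 = 96 months, minus 1 month = 95

95 months


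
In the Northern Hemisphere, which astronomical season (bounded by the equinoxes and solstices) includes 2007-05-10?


Date: May 10
Astronomical Spring (approx.; exact equinox/solstice day varies by year): March 20 to June 20
May 10 falls within the Spring window

Spring


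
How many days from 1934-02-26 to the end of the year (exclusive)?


Day of year: 57 of 365
Remaining = 365 - 57

308 days


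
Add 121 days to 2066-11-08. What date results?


Start: 2066-11-08, add 121 days
November 2066 has 30 days: 30 - 8 = 22 days to November 30 -> 99 left
December 2066 has 31 days -> 68 left
January 2067 has 31 days -> 37 left
February 2067 has 28 days -> 9 left
March 2067: 9 <= 31 -> lands on March 9

Result: 2067-03-09


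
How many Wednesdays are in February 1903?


February 1903 has 28 days
Anchor: Jan 1, 1903. With p = 1903 - 1 = 1902: (p + p//4 - p//100 + p//400) mod 7 = (1902 + 475 - 19 + 4) mod 7 = 2362 mod 7 = 3 -> Thursday (Mon=0 ... Sun=6)
Days before February (Jan): 31; February 1 index = (3 + 31) mod 7 = 6 -> Sunday
First Wednesday is February 4
Wednesdays: 4, 11, 18, 25

4 Wednesdays


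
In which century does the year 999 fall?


Century = (year - 1) // 100 + 1
= (999 - 1) // 100 + 1
= 998 // 100 + 1
= 9 + 1

10th century


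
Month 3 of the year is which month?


Month 3 of 12

March


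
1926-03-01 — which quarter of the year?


Month: March (month 3)
Q1: Jan-Mar, Q2: Apr-Jun, Q3: Jul-Sep, Q4: Oct-Dec

Q1


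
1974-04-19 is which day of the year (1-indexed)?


Date: April 19, 1974
Days in months 1 through 3: 90
Plus 19 days in April

Day of year: 109


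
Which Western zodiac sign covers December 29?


Date: December 29
Conventional tropical zodiac dates: Capricorn from December 22 onward; Aquarius starts January 20
December 29 falls within the Capricorn range

Capricorn


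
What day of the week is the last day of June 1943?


June 1943 has 30 days
Anchor: Jan 1, 1943. With p = 1943 - 1 = 1942: (p + p//4 - p//100 + p//400) mod 7 = (1942 + 485 - 19 + 4) mod 7 = 2412 mod 7 = 4 -> Friday (Mon=0 ... Sun=6)
Days before June (Jan-May): 151; June 1 index = (4 + 151) mod 7 = 1 -> Tuesday
Last day offset: 30 - 1 = 29 days
Weekday index = (1 + 29) mod 7 = 2

Wednesday, June 30


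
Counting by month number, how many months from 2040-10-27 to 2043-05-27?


From October 2040 to May 2043
3 years * 12 = 36 months, minus 5 months = 31

31 months


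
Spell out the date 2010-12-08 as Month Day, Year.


ISO 2010-12-08 parses as year=2010, month=12, day=08
Month 12 -> December

December 8, 2010


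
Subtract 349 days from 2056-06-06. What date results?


Start: 2056-06-06, subtract 349 days
Back 6 days from June 6 reaches May 31, 2056 -> 343 left
May 2056 has 31 days -> back to April 30, 2056 -> 312 left
April 2056 has 30 days -> back to March 31, 2056 -> 282 left
March 2056 has 31 days -> back to February 29, 2056 -> 251 left
February 2056 has 29 days -> back to January 31, 2056 -> 222 left
January 2056 has 31 days -> back to December 31, 2055 -> 191 left
December 2055 has 31 days -> back to November 30, 2055 -> 160 left
November 2055 has 30 days -> back to October 31, 2055 -> 130 left
October 2055 has 31 days -> back to September 30, 2055 -> 99 left
September 2055 has 30 days -> back to August 31, 2055 -> 69 left
August 2055 has 31 days -> back to July 31, 2055 -> 38 left
July 2055 has 31 days -> back to June 30, 2055 -> 7 left
June 2055: 30 - 7 = 23 -> lands on June 23

Result: 2055-06-23


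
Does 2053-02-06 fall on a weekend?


Anchor: Jan 1, 2053. With p = 2053 - 1 = 2052: (p + p//4 - p//100 + p//400) mod 7 = (2052 + 513 - 20 + 5) mod 7 = 2550 mod 7 = 2 -> Wednesday (Mon=0 ... Sun=6)
Day of year: 37; offset = 36
Weekday index = (2 + 36) mod 7 = 3 -> Thursday
Weekend days: Saturday, Sunday

No


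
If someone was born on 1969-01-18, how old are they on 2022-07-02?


Birth: 1969-01-18
Reference: 2022-07-02
Year difference: 2022 - 1969 = 53

53 years old


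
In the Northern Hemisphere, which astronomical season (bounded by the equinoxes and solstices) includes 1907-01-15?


Date: January 15
Astronomical Winter (approx.; exact equinox/solstice day varies by year): December 21 to March 19
January 15 falls within the Winter window

Winter


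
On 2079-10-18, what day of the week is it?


Date: October 18, 2079
Anchor: Jan 1, 2079. With p = 2079 - 1 = 2078: (p + p//4 - p//100 + p//400) mod 7 = (2078 + 519 - 20 + 5) mod 7 = 2582 mod 7 = 6 -> Sunday (Mon=0 ... Sun=6)
Days before October (Jan-Sep): 273; offset = 273 + 18 - 1 = 290
Weekday index = (6 + 290) mod 7 = 2

Day of the week: Wednesday


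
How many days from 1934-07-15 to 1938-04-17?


From 1934-07-15 to 1938-04-17
1934-07-15: days before July = 31 + 28 + 31 + 30 + 31 + 30 = 181 (1934 is not a leap year); day of year = 181 + 15 = 196
1938-04-17: days before April = 31 + 28 + 31 = 90 (1938 is not a leap year); day of year = 90 + 17 = 107
Rest of 1934: 365 - 196 = 169
Full years 1935 (365), 1936 (366), 1937 (365): 1096
Total = 169 + 1096 + 107 = 1372

1372 days


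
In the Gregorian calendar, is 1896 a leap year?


Gregorian leap year rule: divisible by 4, but not by 100, unless also by 400.
1896 is divisible by 4 but not 100 -> leap year

Yes


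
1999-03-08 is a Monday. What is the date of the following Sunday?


Current: Monday
Target: Sunday
Days ahead: 6

Next Sunday: 1999-03-14


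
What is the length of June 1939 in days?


June 1939

30 days


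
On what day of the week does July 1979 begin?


Target: July 1, 1979
Anchor: Jan 1, 1979. With p = 1979 - 1 = 1978: (p + p//4 - p//100 + p//400) mod 7 = (1978 + 494 - 19 + 4) mod 7 = 2457 mod 7 = 0 -> Monday (Mon=0 ... Sun=6)
Days before July (Jan-Jun): 181 days
Weekday index = (0 + 181) mod 7 = 6

Sunday


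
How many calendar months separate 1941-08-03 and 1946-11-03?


From August 1941 to November 1946
5 years * 12 = 60 months, plus 3 months = 63

63 months


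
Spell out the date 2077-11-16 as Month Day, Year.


ISO 2077-11-16 parses as year=2077, month=11, day=16
Month 11 -> November

November 16, 2077


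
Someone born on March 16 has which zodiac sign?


Date: March 16
Conventional tropical zodiac dates: Pisces from February 19 onward; Aries starts March 21
March 16 falls within the Pisces range

Pisces


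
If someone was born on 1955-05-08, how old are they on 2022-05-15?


Birth: 1955-05-08
Reference: 2022-05-15
Year difference: 2022 - 1955 = 67

67 years old


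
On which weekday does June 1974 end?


June 1974 has 30 days
Anchor: Jan 1, 1974. With p = 1974 - 1 = 1973: (p + p//4 - p//100 + p//400) mod 7 = (1973 + 493 - 19 + 4) mod 7 = 2451 mod 7 = 1 -> Tuesday (Mon=0 ... Sun=6)
Days before June (Jan-May): 151; June 1 index = (1 + 151) mod 7 = 5 -> Saturday
Last day offset: 30 - 1 = 29 days
Weekday index = (5 + 29) mod 7 = 6

Sunday, June 30


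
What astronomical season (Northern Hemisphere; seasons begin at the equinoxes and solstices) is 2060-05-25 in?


Date: May 25
Astronomical Spring (approx.; exact equinox/solstice day varies by year): March 20 to June 20
May 25 falls within the Spring window

Spring


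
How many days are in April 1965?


April 1965

30 days


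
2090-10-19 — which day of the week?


Date: October 19, 2090
Anchor: Jan 1, 2090. With p = 2090 - 1 = 2089: (p + p//4 - p//100 + p//400) mod 7 = (2089 + 522 - 20 + 5) mod 7 = 2596 mod 7 = 6 -> Sunday (Mon=0 ... Sun=6)
Days before October (Jan-Sep): 273; offset = 273 + 19 - 1 = 291
Weekday index = (6 + 291) mod 7 = 3

Day of the week: Thursday


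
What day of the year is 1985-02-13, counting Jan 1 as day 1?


Date: February 13, 1985
Days in months 1 through 1: 31
Plus 13 days in February

Day of year: 44


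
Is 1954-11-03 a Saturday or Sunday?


Anchor: Jan 1, 1954. With p = 1954 - 1 = 1953: (p + p//4 - p//100 + p//400) mod 7 = (1953 + 488 - 19 + 4) mod 7 = 2426 mod 7 = 4 -> Friday (Mon=0 ... Sun=6)
Day of year: 307; offset = 306
Weekday index = (4 + 306) mod 7 = 2 -> Wednesday
Weekend days: Saturday, Sunday

No


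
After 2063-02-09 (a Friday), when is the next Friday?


Current: Friday
Target: Friday
Days ahead: 7

Next Friday: 2063-02-16


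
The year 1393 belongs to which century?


Century = (year - 1) // 100 + 1
= (1393 - 1) // 100 + 1
= 1392 // 100 + 1
= 13 + 1

14th century


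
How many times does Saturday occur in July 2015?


July 2015 has 31 days
Anchor: Jan 1, 2015. With p = 2015 - 1 = 2014: (p + p//4 - p//100 + p//400) mod 7 = (2014 + 503 - 20 + 5) mod 7 = 2502 mod 7 = 3 -> Thursday (Mon=0 ... Sun=6)
Days before July (Jan-Jun): 181; July 1 index = (3 + 181) mod 7 = 2 -> Wednesday
First Saturday is July 4
Saturdays: 4, 11, 18, 25

4 Saturdays


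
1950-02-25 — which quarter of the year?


Month: February (month 2)
Q1: Jan-Mar, Q2: Apr-Jun, Q3: Jul-Sep, Q4: Oct-Dec

Q1


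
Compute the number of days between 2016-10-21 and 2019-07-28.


From 2016-10-21 to 2019-07-28
2016-10-21: days before October = 31 + 29 + 31 + 30 + 31 + 30 + 31 + 31 + 30 = 274 (2016 is a leap year); day of year = 274 + 21 = 295
2019-07-28: days before July = 31 + 28 + 31 + 30 + 31 + 30 = 181 (2019 is not a leap year); day of year = 181 + 28 = 209
Rest of 2016: 366 - 295 = 71
Full years 2017 (365), 2018 (365): 730
Total = 71 + 730 + 209 = 1010

1010 days


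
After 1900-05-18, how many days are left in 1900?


Day of year: 138 of 365
Remaining = 365 - 138

227 days


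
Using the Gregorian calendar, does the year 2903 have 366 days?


Gregorian leap year rule: divisible by 4, but not by 100, unless also by 400.
2903 is not divisible by 4 -> not a leap year

No


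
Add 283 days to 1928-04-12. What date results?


Start: 1928-04-12, add 283 days
April 1928 has 30 days: 30 - 12 = 18 days to April 30 -> 265 left
May 1928 has 31 days -> 234 left
June 1928 has 30 days -> 204 left
July 1928 has 31 days -> 173 left
August 1928 has 31 days -> 142 left
September 1928 has 30 days -> 112 left
October 1928 has 31 days -> 81 left
November 1928 has 30 days -> 51 left
December 1928 has 31 days -> 20 left
January 1929: 20 <= 31 -> lands on January 20

Result: 1929-01-20


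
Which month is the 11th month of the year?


Month 11 of 12

November


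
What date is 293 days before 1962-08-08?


Start: 1962-08-08, subtract 293 days
Back 8 days from August 8 reaches July 31, 1962 -> 285 left
July 1962 has 31 days -> back to June 30, 1962 -> 254 left
June 1962 has 30 days -> back to May 31, 1962 -> 224 left
May 1962 has 31 days -> back to April 30, 1962 -> 193 left
April 1962 has 30 days -> back to March 31, 1962 -> 163 left
March 1962 has 31 days -> back to February 28, 1962 -> 132 left
February 1962 has 28 days -> back to January 31, 1962 -> 104 left
January 1962 has 31 days -> back to December 31, 1961 -> 73 left
December 1961 has 31 days -> back to November 30, 1961 -> 42 left
November 1961 has 30 days -> back to October 31, 1961 -> 12 left
October 1961: 31 - 12 = 19 -> lands on October 19

Result: 1961-10-19


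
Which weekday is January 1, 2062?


Target: January 1, 2062
Anchor: Jan 1, 2062. With p = 2062 - 1 = 2061: (p + p//4 - p//100 + p//400) mod 7 = (2061 + 515 - 20 + 5) mod 7 = 2561 mod 7 = 6 -> Sunday (Mon=0 ... Sun=6)
Offset from anchor: 0 days
Weekday index = (6 + 0) mod 7 = 6

Sunday


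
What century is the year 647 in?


Century = (year - 1) // 100 + 1
= (647 - 1) // 100 + 1
= 646 // 100 + 1
= 6 + 1

7th century


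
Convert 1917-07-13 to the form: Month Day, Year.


ISO 1917-07-13 parses as year=1917, month=07, day=13
Month 7 -> July

July 13, 1917


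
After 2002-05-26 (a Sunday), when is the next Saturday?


Current: Sunday
Target: Saturday
Days ahead: 6

Next Saturday: 2002-06-01


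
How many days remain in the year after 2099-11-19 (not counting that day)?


Day of year: 323 of 365
Remaining = 365 - 323

42 days


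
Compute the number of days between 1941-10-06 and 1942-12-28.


From 1941-10-06 to 1942-12-28
1941-10-06: days before October = 31 + 28 + 31 + 30 + 31 + 30 + 31 + 31 + 30 = 273 (1941 is not a leap year); day of year = 273 + 6 = 279
1942-12-28: days before December = 31 + 28 + 31 + 30 + 31 + 30 + 31 + 31 + 30 + 31 + 30 = 334 (1942 is not a leap year); day of year = 334 + 28 = 362
Rest of 1941: 365 - 279 = 86
Total = 86 + 362 = 448

448 days


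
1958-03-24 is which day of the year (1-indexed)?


Date: March 24, 1958
Days in months 1 through 2: 59
Plus 24 days in March

Day of year: 83


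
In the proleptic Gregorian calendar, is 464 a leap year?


Gregorian leap year rule: divisible by 4, but not by 100, unless also by 400.
464 is divisible by 4 but not 100 -> leap year

Yes


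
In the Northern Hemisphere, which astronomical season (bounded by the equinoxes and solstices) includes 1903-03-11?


Date: March 11
Astronomical Winter (approx.; exact equinox/solstice day varies by year): December 21 to March 19
March 11 falls within the Winter window

Winter


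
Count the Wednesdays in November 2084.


November 2084 has 30 days
Anchor: Jan 1, 2084. With p = 2084 - 1 = 2083: (p + p//4 - p//100 + p//400) mod 7 = (2083 + 520 - 20 + 5) mod 7 = 2588 mod 7 = 5 -> Saturday (Mon=0 ... Sun=6)
Days before November (Jan-Oct): 305; November 1 index = (5 + 305) mod 7 = 2 -> Wednesday
First Wednesday is November 1
Wednesdays: 1, 8, 15, 22, 29

5 Wednesdays


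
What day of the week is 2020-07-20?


Date: July 20, 2020
Anchor: Jan 1, 2020. With p = 2020 - 1 = 2019: (p + p//4 - p//100 + p//400) mod 7 = (2019 + 504 - 20 + 5) mod 7 = 2508 mod 7 = 2 -> Wednesday (Mon=0 ... Sun=6)
Days before July (Jan-Jun): 182; offset = 182 + 20 - 1 = 201
Weekday index = (2 + 201) mod 7 = 0

Day of the week: Monday


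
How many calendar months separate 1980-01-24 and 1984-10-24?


From January 1980 to October 1984
4 years * 12 = 48 months, plus 9 months = 57

57 months


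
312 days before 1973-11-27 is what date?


Start: 1973-11-27, subtract 312 days
Back 27 days from November 27 reaches October 31, 1973 -> 285 left
October 1973 has 31 days -> back to September 30, 1973 -> 254 left
September 1973 has 30 days -> back to August 31, 1973 -> 224 left
August 1973 has 31 days -> back to July 31, 1973 -> 193 left
July 1973 has 31 days -> back to June 30, 1973 -> 162 left
June 1973 has 30 days -> back to May 31, 1973 -> 132 left
May 1973 has 31 days -> back to April 30, 1973 -> 101 left
April 1973 has 30 days -> back to March 31, 1973 -> 71 left
March 1973 has 31 days -> back to February 28, 1973 -> 40 left
February 1973 has 28 days -> back to January 31, 1973 -> 12 left
January 1973: 31 - 12 = 19 -> lands on January 19

Result: 1973-01-19


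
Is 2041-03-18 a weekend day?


Anchor: Jan 1, 2041. With p = 2041 - 1 = 2040: (p + p//4 - p//100 + p//400) mod 7 = (2040 + 510 - 20 + 5) mod 7 = 2535 mod 7 = 1 -> Tuesday (Mon=0 ... Sun=6)
Day of year: 77; offset = 76
Weekday index = (1 + 76) mod 7 = 0 -> Monday
Weekend days: Saturday, Sunday

No


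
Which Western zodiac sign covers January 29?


Date: January 29
Conventional tropical zodiac dates: Aquarius from January 20 onward; Pisces starts February 19
January 29 falls within the Aquarius range

Aquarius


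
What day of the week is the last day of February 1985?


February 1985 has 28 days
Anchor: Jan 1, 1985. With p = 1985 - 1 = 1984: (p + p//4 - p//100 + p//400) mod 7 = (1984 + 496 - 19 + 4) mod 7 = 2465 mod 7 = 1 -> Tuesday (Mon=0 ... Sun=6)
Days before February (Jan): 31; February 1 index = (1 + 31) mod 7 = 4 -> Friday
Last day offset: 28 - 1 = 27 days
Weekday index = (4 + 27) mod 7 = 3

Thursday, February 28


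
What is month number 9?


Month 9 of 12

September


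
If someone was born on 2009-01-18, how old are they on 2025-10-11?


Birth: 2009-01-18
Reference: 2025-10-11
Year difference: 2025 - 2009 = 16

16 years old


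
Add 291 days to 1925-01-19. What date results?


Start: 1925-01-19, add 291 days
January 1925 has 31 days: 31 - 19 = 12 days to January 31 -> 279 left
February 1925 has 28 days -> 251 left
March 1925 has 31 days -> 220 left
April 1925 has 30 days -> 190 left
May 1925 has 31 days -> 159 left
June 1925 has 30 days -> 129 left
July 1925 has 31 days -> 98 left
August 1925 has 31 days -> 67 left
September 1925 has 30 days -> 37 left
October 1925 has 31 days -> 6 left
November 1925: 6 <= 30 -> lands on November 6

Result: 1925-11-06


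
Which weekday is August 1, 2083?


Target: August 1, 2083
Anchor: Jan 1, 2083. With p = 2083 - 1 = 2082: (p + p//4 - p//100 + p//400) mod 7 = (2082 + 520 - 20 + 5) mod 7 = 2587 mod 7 = 4 -> Friday (Mon=0 ... Sun=6)
Days before August (Jan-Jul): 212 days
Weekday index = (4 + 212) mod 7 = 6

Sunday


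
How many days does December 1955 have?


December 1955

31 days


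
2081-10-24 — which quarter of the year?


Month: October (month 10)
Q1: Jan-Mar, Q2: Apr-Jun, Q3: Jul-Sep, Q4: Oct-Dec

Q4


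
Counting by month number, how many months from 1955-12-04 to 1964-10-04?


From December 1955 to October 1964
9 years * 12 = 108 months, minus 2 months = 106

106 months


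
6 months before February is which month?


February is month 2
2 - 6 = -4; wrap: -4 + 12 = 8

August


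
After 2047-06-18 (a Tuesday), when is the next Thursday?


Current: Tuesday
Target: Thursday
Days ahead: 2

Next Thursday: 2047-06-20


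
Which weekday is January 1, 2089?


Target: January 1, 2089
Anchor: Jan 1, 2089. With p = 2089 - 1 = 2088: (p + p//4 - p//100 + p//400) mod 7 = (2088 + 522 - 20 + 5) mod 7 = 2595 mod 7 = 5 -> Saturday (Mon=0 ... Sun=6)
Offset from anchor: 0 days
Weekday index = (5 + 0) mod 7 = 5

Saturday


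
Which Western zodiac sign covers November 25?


Date: November 25
Conventional tropical zodiac dates: Sagittarius from November 22 onward; Capricorn starts December 22
November 25 falls within the Sagittarius range

Sagittarius


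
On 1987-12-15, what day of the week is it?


Date: December 15, 1987
Anchor: Jan 1, 1987. With p = 1987 - 1 = 1986: (p + p//4 - p//100 + p//400) mod 7 = (1986 + 496 - 19 + 4) mod 7 = 2467 mod 7 = 3 -> Thursday (Mon=0 ... Sun=6)
Days before December (Jan-Nov): 334; offset = 334 + 15 - 1 = 348
Weekday index = (3 + 348) mod 7 = 1

Day of the week: Tuesday


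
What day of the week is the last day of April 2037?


April 2037 has 30 days
Anchor: Jan 1, 2037. With p = 2037 - 1 = 2036: (p + p//4 - p//100 + p//400) mod 7 = (2036 + 509 - 20 + 5) mod 7 = 2530 mod 7 = 3 -> Thursday (Mon=0 ... Sun=6)
Days before April (Jan-Mar): 90; April 1 index = (3 + 90) mod 7 = 2 -> Wednesday
Last day offset: 30 - 1 = 29 days
Weekday index = (2 + 29) mod 7 = 3

Thursday, April 30


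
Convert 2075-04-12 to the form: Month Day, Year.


ISO 2075-04-12 parses as year=2075, month=04, day=12
Month 4 -> April

April 12, 2075


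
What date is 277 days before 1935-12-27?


Start: 1935-12-27, subtract 277 days
Back 27 days from December 27 reaches November 30, 1935 -> 250 left
November 1935 has 30 days -> back to October 31, 1935 -> 220 left
October 1935 has 31 days -> back to September 30, 1935 -> 189 left
September 1935 has 30 days -> back to August 31, 1935 -> 159 left
August 1935 has 31 days -> back to July 31, 1935 -> 128 left
July 1935 has 31 days -> back to June 30, 1935 -> 97 left
June 1935 has 30 days -> back to May 31, 1935 -> 67 left
May 1935 has 31 days -> back to April 30, 1935 -> 36 left
April 1935 has 30 days -> back to March 31, 1935 -> 6 left
March 1935: 31 - 6 = 25 -> lands on March 25

Result: 1935-03-25


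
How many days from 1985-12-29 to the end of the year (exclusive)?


Day of year: 363 of 365
Remaining = 365 - 363

2 days


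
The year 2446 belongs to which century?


Century = (year - 1) // 100 + 1
= (2446 - 1) // 100 + 1
= 2445 // 100 + 1
= 24 + 1

25th century


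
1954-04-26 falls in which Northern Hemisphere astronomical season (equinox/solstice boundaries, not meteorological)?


Date: April 26
Astronomical Spring (approx.; exact equinox/solstice day varies by year): March 20 to June 20
April 26 falls within the Spring window

Spring


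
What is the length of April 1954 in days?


April 1954

30 days


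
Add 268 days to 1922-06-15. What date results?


Start: 1922-06-15, add 268 days
June 1922 has 30 days: 30 - 15 = 15 days to June 30 -> 253 left
July 1922 has 31 days -> 222 left
August 1922 has 31 days -> 191 left
September 1922 has 30 days -> 161 left
October 1922 has 31 days -> 130 left
November 1922 has 30 days -> 100 left
December 1922 has 31 days -> 69 left
January 1923 has 31 days -> 38 left
February 1923 has 28 days -> 10 left
March 1923: 10 <= 31 -> lands on March 10

Result: 1923-03-10


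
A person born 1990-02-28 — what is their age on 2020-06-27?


Birth: 1990-02-28
Reference: 2020-06-27
Year difference: 2020 - 1990 = 30

30 years old


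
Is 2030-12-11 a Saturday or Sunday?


Anchor: Jan 1, 2030. With p = 2030 - 1 = 2029: (p + p//4 - p//100 + p//400) mod 7 = (2029 + 507 - 20 + 5) mod 7 = 2521 mod 7 = 1 -> Tuesday (Mon=0 ... Sun=6)
Day of year: 345; offset = 344
Weekday index = (1 + 344) mod 7 = 2 -> Wednesday
Weekend days: Saturday, Sunday

No


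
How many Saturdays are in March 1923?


March 1923 has 31 days
Anchor: Jan 1, 1923. With p = 1923 - 1 = 1922: (p + p//4 - p//100 + p//400) mod 7 = (1922 + 480 - 19 + 4) mod 7 = 2387 mod 7 = 0 -> Monday (Mon=0 ... Sun=6)
Days before March (Jan-Feb): 59; March 1 index = (0 + 59) mod 7 = 3 -> Thursday
First Saturday is March 3
Saturdays: 3, 10, 17, 24, 31

5 Saturdays


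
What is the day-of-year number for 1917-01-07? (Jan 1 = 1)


Date: January 7, 1917
No months before January
Plus 7 days in January

Day of year: 7


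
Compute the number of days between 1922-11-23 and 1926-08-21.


From 1922-11-23 to 1926-08-21
1922-11-23: days before November = 31 + 28 + 31 + 30 + 31 + 30 + 31 + 31 + 30 + 31 = 304 (1922 is not a leap year); day of year = 304 + 23 = 327
1926-08-21: days before August = 31 + 28 + 31 + 30 + 31 + 30 + 31 = 212 (1926 is not a leap year); day of year = 212 + 21 = 233
Rest of 1922: 365 - 327 = 38
Full years 1923 (365), 1924 (366), 1925 (365): 1096
Total = 38 + 1096 + 233 = 1367

1367 days


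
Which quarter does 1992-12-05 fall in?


Month: December (month 12)
Q1: Jan-Mar, Q2: Apr-Jun, Q3: Jul-Sep, Q4: Oct-Dec

Q4


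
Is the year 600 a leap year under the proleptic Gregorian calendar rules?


Gregorian leap year rule: divisible by 4, but not by 100, unless also by 400.
600 is divisible by 100 but not 400 -> not a leap year

No


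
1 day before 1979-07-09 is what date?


Start: 1979-07-09, subtract 1 day
9 - 1 = 8 stays within July 1979

Result: 1979-07-08


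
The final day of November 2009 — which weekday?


November 2009 has 30 days
Anchor: Jan 1, 2009. With p = 2009 - 1 = 2008: (p + p//4 - p//100 + p//400) mod 7 = (2008 + 502 - 20 + 5) mod 7 = 2495 mod 7 = 3 -> Thursday (Mon=0 ... Sun=6)
Days before November (Jan-Oct): 304; November 1 index = (3 + 304) mod 7 = 6 -> Sunday
Last day offset: 30 - 1 = 29 days
Weekday index = (6 + 29) mod 7 = 0

Monday, November 30


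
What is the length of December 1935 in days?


December 1935

31 days


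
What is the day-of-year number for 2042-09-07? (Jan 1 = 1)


Date: September 7, 2042
Days in months 1 through 8: 243
Plus 7 days in September

Day of year: 250


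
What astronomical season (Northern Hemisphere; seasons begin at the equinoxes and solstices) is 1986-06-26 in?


Date: June 26
Astronomical Summer (approx.; exact equinox/solstice day varies by year): June 21 to September 21
June 26 falls within the Summer window

Summer


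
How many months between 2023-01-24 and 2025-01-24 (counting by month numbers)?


From January 2023 to January 2025
2 years * 12 = 24 months = 24

24 months


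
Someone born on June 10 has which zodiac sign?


Date: June 10
Conventional tropical zodiac dates: Gemini from May 21 onward; Cancer starts June 21
June 10 falls within the Gemini range

Gemini


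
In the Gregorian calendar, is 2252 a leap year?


Gregorian leap year rule: divisible by 4, but not by 100, unless also by 400.
2252 is divisible by 4 but not 100 -> leap year

Yes


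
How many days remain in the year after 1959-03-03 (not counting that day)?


Day of year: 62 of 365
Remaining = 365 - 62

303 days


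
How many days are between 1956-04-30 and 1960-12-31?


From 1956-04-30 to 1960-12-31
1956-04-30: days before April = 31 + 29 + 31 = 91 (1956 is a leap year); day of year = 91 + 30 = 121
1960-12-31: days before December = 31 + 29 + 31 + 30 + 31 + 30 + 31 + 31 + 30 + 31 + 30 = 335 (1960 is a leap year); day of year = 335 + 31 = 366
Rest of 1956: 366 - 121 = 245
Full years 1957 (365), 1958 (365), 1959 (365): 1095
Total = 245 + 1095 + 366 = 1706

1706 days


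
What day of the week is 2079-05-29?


Date: May 29, 2079
Anchor: Jan 1, 2079. With p = 2079 - 1 = 2078: (p + p//4 - p//100 + p//400) mod 7 = (2078 + 519 - 20 + 5) mod 7 = 2582 mod 7 = 6 -> Sunday (Mon=0 ... Sun=6)
Days before May (Jan-Apr): 120; offset = 120 + 29 - 1 = 148
Weekday index = (6 + 148) mod 7 = 0

Day of the week: Monday


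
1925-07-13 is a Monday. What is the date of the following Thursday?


Current: Monday
Target: Thursday
Days ahead: 3

Next Thursday: 1925-07-16


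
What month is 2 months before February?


February is month 2
2 - 2 = 0; wrap: 0 + 12 = 12

December


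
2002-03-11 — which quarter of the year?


Month: March (month 3)
Q1: Jan-Mar, Q2: Apr-Jun, Q3: Jul-Sep, Q4: Oct-Dec

Q1


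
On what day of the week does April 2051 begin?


Target: April 1, 2051
Anchor: Jan 1, 2051. With p = 2051 - 1 = 2050: (p + p//4 - p//100 + p//400) mod 7 = (2050 + 512 - 20 + 5) mod 7 = 2547 mod 7 = 6 -> Sunday (Mon=0 ... Sun=6)
Days before April (Jan-Mar): 90 days
Weekday index = (6 + 90) mod 7 = 5

Saturday


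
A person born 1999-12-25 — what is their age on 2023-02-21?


Birth: 1999-12-25
Reference: 2023-02-21
Year difference: 2023 - 1999 = 24
Birthday not yet reached in 2023, subtract 1

23 years old


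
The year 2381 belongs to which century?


Century = (year - 1) // 100 + 1
= (2381 - 1) // 100 + 1
= 2380 // 100 + 1
= 23 + 1

24th century


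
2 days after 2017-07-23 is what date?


Start: 2017-07-23, add 2 days
July 2017 has 31 days; 23 + 2 = 25 stays within July

Result: 2017-07-25
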